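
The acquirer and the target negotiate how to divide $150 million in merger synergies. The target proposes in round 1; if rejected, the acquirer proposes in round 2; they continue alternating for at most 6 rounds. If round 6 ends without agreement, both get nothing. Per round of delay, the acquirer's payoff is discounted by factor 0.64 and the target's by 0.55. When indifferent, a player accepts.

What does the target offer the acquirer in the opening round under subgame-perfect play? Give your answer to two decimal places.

Round 6 (the acquirer proposes): rejection yields 0 for the target; the acquirer offers 0 and keeps 150.
Round 5 (the target proposes): the acquirer can get 150 next round, worth 0.64 × 150 = 96 now; the target offers that and keeps 54.
Round 4 (the acquirer proposes): the target can get 54 next round, worth 0.55 × 54 = 29.7 now; the acquirer offers that and keeps 120.3.
Round 3 (the target proposes): the acquirer can get 120.3 next round, worth 0.64 × 120.3 = 76.992 now. The target offers 76.992 and keeps 150 − 76.992 = 73.008.
Round 2 (the acquirer proposes): the target can get 73.008 next round, worth 0.55 × 73.008 = 40.1544 now; the acquirer offers that and keeps 109.8456.
Round 1 (the target proposes): the acquirer can get 109.8456 next round, worth 0.64 × 109.8456 = 70.301184 now; the target offers that and keeps 79.698816.

70.30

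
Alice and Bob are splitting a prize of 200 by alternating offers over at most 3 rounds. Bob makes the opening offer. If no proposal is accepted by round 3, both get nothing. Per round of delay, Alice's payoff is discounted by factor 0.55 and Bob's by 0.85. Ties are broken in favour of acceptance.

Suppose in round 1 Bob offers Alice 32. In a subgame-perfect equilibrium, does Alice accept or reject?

Round 3 (Bob proposes): rejection yields 0 for Alice; Bob offers 0 and keeps 200.
Round 2 (Alice proposes): Bob can get 200 next round, worth 0.85 × 200 = 170 now. Alice offers 170 and keeps 200 − 170 = 30.
So by rejecting in round 1, Alice gets 30 next round, worth 0.55 × 30 = 16.5 now.
Offer 32 ≥ 16.5, so Alice accepts.

Accept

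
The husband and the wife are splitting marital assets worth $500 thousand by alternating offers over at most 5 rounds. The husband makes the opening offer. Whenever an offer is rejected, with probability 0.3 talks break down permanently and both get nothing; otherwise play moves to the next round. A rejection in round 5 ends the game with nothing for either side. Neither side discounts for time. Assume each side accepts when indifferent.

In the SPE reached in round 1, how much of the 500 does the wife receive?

Round 5 (the husband proposes): the wife will accept anything ≥ 0, so the husband offers 0 and keeps 500.
Round 4 (the wife proposes): rejecting gives the husband an expected 0.7 × 500 = 350. The wife offers 350 and keeps 500 − 350 = 150.
Round 3 (the husband proposes): rejecting gives the wife an expected 0.7 × 150 = 105; the husband offers that and keeps 395.
Round 2 (the wife proposes): rejecting gives the husband an expected 0.7 × 395 = 276.5; the wife offers that and keeps 223.5.
Round 1 (the husband proposes): rejecting gives the wife an expected 0.7 × 223.5 = 156.45, so the husband offers 156.45, keeping 343.55.

156.45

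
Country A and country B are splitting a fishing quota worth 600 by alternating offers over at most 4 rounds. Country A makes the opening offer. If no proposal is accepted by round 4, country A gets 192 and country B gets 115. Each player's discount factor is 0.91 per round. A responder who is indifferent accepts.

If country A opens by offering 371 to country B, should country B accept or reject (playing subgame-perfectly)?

Accept

Work out country B's continuation value if the offer is rejected.
Round 4 (country B proposes): country A gets 192 if talks fail, so country B offers 192 and keeps 408.
Round 3 (country A proposes): country B can get 408 next round, worth 0.91 × 408 = 371.28 now, so country A offers 371.28, keeping 228.72.
Round 2 (country B proposes): country A can get 228.72 next round, worth 0.91 × 228.72 = 208.1352 now, so country B offers 208.1352, keeping 391.8648.
So by rejecting in round 1, country B gets 391.8648 next round, worth 0.91 × 391.8648 = 356.596968 now.
Offer 371 ≥ 356.596968, so country B accepts.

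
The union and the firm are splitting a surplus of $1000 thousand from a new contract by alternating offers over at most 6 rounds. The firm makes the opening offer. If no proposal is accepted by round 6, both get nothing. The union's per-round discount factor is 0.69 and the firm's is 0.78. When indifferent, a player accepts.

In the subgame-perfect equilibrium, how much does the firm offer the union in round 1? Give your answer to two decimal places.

Round 6 (the union proposes): the firm will accept anything ≥ 0, so the union offers 0 and keeps 1000.
Round 5 (the firm proposes): the union can get 1000 next round, worth 0.69 × 1000 = 690 now, so the firm offers 690, keeping 310.
Round 4 (the union proposes): the firm can get 310 next round, worth 0.78 × 310 = 241.8 now, so the union offers 241.8, keeping 758.2.
Round 3 (the firm proposes): the union can get 758.2 next round, worth 0.69 × 758.2 = 523.158 now. The firm offers 523.158 and keeps 1000 − 523.158 = 476.842.
Round 2 (the union proposes): the firm can get 476.842 next round, worth 0.78 × 476.842 = 371.93676 now. The union offers 371.93676 and keeps 1000 − 371.93676 = 628.06324.
Round 1 (the firm proposes): the union can get 628.06324 next round, worth 0.69 × 628.06324 = 433.3636356 now; the firm offers that and keeps 566.6363644.

433.36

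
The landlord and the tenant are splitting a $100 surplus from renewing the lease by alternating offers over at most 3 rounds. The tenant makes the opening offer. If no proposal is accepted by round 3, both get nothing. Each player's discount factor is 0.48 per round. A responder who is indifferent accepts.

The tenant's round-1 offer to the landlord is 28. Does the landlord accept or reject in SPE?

Accept

Round 3 (the tenant proposes): the landlord will accept anything ≥ 0, so the tenant offers 0 and keeps 100.
Round 2 (the landlord proposes): the tenant can get 100 next round, worth 0.48 × 100 = 48 now; the landlord offers that and keeps 52.
So by rejecting in round 1, the landlord gets 52 next round, worth 0.48 × 52 = 24.96 now.
Offer 28 ≥ 24.96, so the landlord accepts.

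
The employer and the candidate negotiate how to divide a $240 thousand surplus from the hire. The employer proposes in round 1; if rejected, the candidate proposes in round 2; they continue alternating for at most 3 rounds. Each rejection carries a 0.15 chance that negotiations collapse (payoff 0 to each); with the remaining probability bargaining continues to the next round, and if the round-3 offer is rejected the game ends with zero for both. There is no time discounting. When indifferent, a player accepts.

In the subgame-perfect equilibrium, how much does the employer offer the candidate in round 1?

Round 3 (the employer proposes): rejection yields 0 for the candidate; the employer offers 0 and keeps 240.
Round 2 (the candidate proposes): rejecting gives the employer an expected 0.85 × 240 = 204; the candidate offers that and keeps 36.
Round 1 (the employer proposes): rejecting gives the candidate an expected 0.85 × 36 = 30.6, so the employer offers 30.6, keeping 209.4.

30.6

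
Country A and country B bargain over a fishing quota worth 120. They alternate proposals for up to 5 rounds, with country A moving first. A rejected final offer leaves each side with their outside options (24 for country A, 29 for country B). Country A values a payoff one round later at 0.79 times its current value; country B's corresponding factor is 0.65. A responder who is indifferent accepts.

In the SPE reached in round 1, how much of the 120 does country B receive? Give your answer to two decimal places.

Solve by backward induction from round 5.
Round 5 (country A proposes): country B gets 29 if talks fail, so country A offers 29 and keeps 91.
Round 4 (country B proposes): country A can get 91 next round, worth 0.79 × 91 = 71.89 now. Country B offers 71.89 and keeps 120 − 71.89 = 48.11.
Round 3 (country A proposes): country B can get 48.11 next round, worth 0.65 × 48.11 = 31.2715 now, so country A offers 31.2715, keeping 88.7285.
Round 2 (country B proposes): country A can get 88.7285 next round, worth 0.79 × 88.7285 = 70.095515 now, so country B offers 70.095515, keeping 49.904485.
Round 1 (country A proposes): country B can get 49.904485 next round, worth 0.65 × 49.904485 = 32.43791525 now, so country A offers 32.43791525, keeping 87.56208475.

32.44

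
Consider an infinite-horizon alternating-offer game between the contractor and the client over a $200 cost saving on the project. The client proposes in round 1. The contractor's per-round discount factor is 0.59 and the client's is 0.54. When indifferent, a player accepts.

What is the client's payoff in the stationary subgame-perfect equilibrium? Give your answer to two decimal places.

In a stationary SPE each proposer offers the other exactly their discounted continuation value.
If the client keeps x when proposing and the contractor keeps y when proposing, then x = 200 − 0.59y and y = 200 − 0.54x.
Solving: x = 200(1 − 0.59) / (1 − 0.54·0.59) = 82 / 0.6814 ≈ 120.3405.
The contractor gets 200 − 120.3405 ≈ 79.6595.

120.34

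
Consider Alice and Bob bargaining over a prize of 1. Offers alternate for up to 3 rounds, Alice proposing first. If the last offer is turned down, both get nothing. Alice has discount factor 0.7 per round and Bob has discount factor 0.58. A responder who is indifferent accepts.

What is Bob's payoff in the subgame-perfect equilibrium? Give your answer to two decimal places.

Round 3 (Alice proposes): rejection yields 0 for Bob; Alice offers 0 and keeps 1.
Round 2 (Bob proposes): Alice can get 1 next round, worth 0.7 × 1 = 0.7 now. Bob offers 0.7 and keeps 1 − 0.7 = 0.3.
Round 1 (Alice proposes): Bob can get 0.3 next round, worth 0.58 × 0.3 = 0.174 now; Alice offers that and keeps 0.826.

0.17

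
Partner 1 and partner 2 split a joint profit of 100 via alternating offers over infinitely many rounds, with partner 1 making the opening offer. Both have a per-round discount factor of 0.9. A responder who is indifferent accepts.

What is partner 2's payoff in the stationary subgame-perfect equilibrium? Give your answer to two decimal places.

47.37

When partner 1 proposes, partner 2 accepts any offer worth at least 0.9 times what partner 2 would get by proposing next round; and vice versa.
This gives x = 100 − 0.9y and y = 100 − 0.9x, where x and y are each side's share when it proposes.
Hence (1 − 0.9·0.9)x = 100(1 − 0.9), i.e. 0.19·x = 10.
x ≈ 52.6316; partner 2's share is 100 − x ≈ 47.3684.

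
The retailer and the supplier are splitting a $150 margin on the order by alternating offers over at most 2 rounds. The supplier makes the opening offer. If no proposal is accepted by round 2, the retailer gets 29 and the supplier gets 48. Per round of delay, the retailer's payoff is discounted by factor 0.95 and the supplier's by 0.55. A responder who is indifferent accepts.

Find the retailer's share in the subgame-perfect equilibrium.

96.9

Round 2 (the retailer proposes): the supplier gets 48 if talks fail, so the retailer offers 48 and keeps 102.
Round 1 (the supplier proposes): the retailer can get 102 next round, worth 0.95 × 102 = 96.9 now. The supplier offers 96.9 and keeps 150 − 96.9 = 53.1.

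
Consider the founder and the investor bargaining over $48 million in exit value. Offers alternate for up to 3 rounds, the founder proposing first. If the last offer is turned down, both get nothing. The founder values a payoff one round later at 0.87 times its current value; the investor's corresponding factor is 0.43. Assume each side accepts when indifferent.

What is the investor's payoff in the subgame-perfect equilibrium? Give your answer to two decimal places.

Round 3 (the founder proposes): rejection yields 0 for the investor; the founder offers 0 and keeps 48.
Round 2 (the investor proposes): the founder can get 48 next round, worth 0.87 × 48 = 41.76 now; the investor offers that and keeps 6.24.
Round 1 (the founder proposes): the investor can get 6.24 next round, worth 0.43 × 6.24 = 2.6832 now, so the founder offers 2.6832, keeping 45.3168.

2.68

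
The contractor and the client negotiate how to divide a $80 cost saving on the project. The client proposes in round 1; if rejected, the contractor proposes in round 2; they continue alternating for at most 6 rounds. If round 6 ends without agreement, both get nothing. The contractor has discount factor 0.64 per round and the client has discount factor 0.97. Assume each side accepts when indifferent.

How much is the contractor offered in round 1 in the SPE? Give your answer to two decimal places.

22.22

Round 6 (the contractor proposes): the client will accept anything ≥ 0, so the contractor offers 0 and keeps 80.
Round 5 (the client proposes): the contractor can get 80 next round, worth 0.64 × 80 = 51.2 now, so the client offers 51.2, keeping 28.8.
Round 4 (the contractor proposes): the client can get 28.8 next round, worth 0.97 × 28.8 = 27.936 now; the contractor offers that and keeps 52.064.
Round 3 (the client proposes): the contractor can get 52.064 next round, worth 0.64 × 52.064 = 33.32096 now. The client offers 33.32096 and keeps 80 − 33.32096 = 46.67904.
Round 2 (the contractor proposes): the client can get 46.67904 next round, worth 0.97 × 46.67904 = 45.2786688 now. The contractor offers 45.2786688 and keeps 80 − 45.2786688 = 34.7213312.
Round 1 (the client proposes): the contractor can get 34.7213312 next round, worth 0.64 × 34.7213312 = 22.221651968 now; the client offers that and keeps 57.778348032.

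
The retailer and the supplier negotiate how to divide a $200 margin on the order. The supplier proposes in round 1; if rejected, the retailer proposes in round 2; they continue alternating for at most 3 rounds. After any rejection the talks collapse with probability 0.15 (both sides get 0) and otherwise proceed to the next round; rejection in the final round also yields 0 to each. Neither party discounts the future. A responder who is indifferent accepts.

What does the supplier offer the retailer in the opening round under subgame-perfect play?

25.5

Round 3 (the supplier proposes): rejection yields 0 for the retailer; the supplier offers 0 and keeps 200.
Round 2 (the retailer proposes): rejecting gives the supplier an expected 0.85 × 200 = 170. The retailer offers 170 and keeps 200 − 170 = 30.
Round 1 (the supplier proposes): rejecting gives the retailer an expected 0.85 × 30 = 25.5. The supplier offers 25.5 and keeps 200 − 25.5 = 174.5.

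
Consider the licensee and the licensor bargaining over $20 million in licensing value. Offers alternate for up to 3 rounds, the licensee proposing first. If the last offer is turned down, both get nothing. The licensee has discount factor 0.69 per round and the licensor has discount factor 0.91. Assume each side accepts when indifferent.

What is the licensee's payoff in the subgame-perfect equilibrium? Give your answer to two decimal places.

14.36

Round 3 (the licensee proposes): the licensor will accept anything ≥ 0, so the licensee offers 0 and keeps 20.
Round 2 (the licensor proposes): the licensee can get 20 next round, worth 0.69 × 20 = 13.8 now; the licensor offers that and keeps 6.2.
Round 1 (the licensee proposes): the licensor can get 6.2 next round, worth 0.91 × 6.2 = 5.642 now; the licensee offers that and keeps 14.358.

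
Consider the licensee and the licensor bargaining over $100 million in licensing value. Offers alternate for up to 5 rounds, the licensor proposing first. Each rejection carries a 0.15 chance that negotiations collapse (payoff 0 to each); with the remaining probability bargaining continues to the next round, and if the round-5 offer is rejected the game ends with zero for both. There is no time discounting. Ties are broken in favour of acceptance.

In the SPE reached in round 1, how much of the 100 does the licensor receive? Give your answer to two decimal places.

Round 5 (the licensor proposes): the licensee will accept anything ≥ 0, so the licensor offers 0 and keeps 100.
Round 4 (the licensee proposes): rejecting gives the licensor an expected 0.85 × 100 = 85. The licensee offers 85 and keeps 100 − 85 = 15.
Round 3 (the licensor proposes): rejecting gives the licensee an expected 0.85 × 15 = 12.75, so the licensor offers 12.75, keeping 87.25.
Round 2 (the licensee proposes): rejecting gives the licensor an expected 0.85 × 87.25 = 74.1625; the licensee offers that and keeps 25.8375.
Round 1 (the licensor proposes): rejecting gives the licensee an expected 0.85 × 25.8375 = 21.961875; the licensor offers that and keeps 78.038125.

78.04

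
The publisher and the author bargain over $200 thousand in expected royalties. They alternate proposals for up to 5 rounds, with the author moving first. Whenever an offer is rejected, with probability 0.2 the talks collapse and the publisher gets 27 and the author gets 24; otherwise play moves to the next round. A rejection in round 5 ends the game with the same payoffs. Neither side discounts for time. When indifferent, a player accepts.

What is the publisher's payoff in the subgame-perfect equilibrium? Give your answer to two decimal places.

By backward induction:
Round 5 (the author proposes): the publisher gets 27 if talks fail, so the author offers 27 and keeps 173.
Round 4 (the publisher proposes): rejecting gives the author an expected 0.8 × 173 + 0.2 × 24 = 143.2; the publisher offers that and keeps 56.8.
Round 3 (the author proposes): rejecting gives the publisher an expected 0.8 × 56.8 + 0.2 × 27 = 50.84. The author offers 50.84 and keeps 200 − 50.84 = 149.16.
Round 2 (the publisher proposes): rejecting gives the author an expected 0.8 × 149.16 + 0.2 × 24 = 124.128, so the publisher offers 124.128, keeping 75.872.
Round 1 (the author proposes): rejecting gives the publisher an expected 0.8 × 75.872 + 0.2 × 27 = 66.0976, so the author offers 66.0976, keeping 133.9024.

66.10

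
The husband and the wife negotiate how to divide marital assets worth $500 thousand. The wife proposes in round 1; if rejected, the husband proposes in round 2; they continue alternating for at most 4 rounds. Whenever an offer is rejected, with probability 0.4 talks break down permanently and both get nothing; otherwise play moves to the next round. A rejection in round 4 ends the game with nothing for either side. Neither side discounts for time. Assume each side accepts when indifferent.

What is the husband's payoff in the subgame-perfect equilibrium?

Round 4 (the husband proposes): the wife will accept anything ≥ 0, so the husband offers 0 and keeps 500.
Round 3 (the wife proposes): rejecting gives the husband an expected 0.6 × 500 = 300, so the wife offers 300, keeping 200.
Round 2 (the husband proposes): rejecting gives the wife an expected 0.6 × 200 = 120, so the husband offers 120, keeping 380.
Round 1 (the wife proposes): rejecting gives the husband an expected 0.6 × 380 = 228. The wife offers 228 and keeps 500 − 228 = 272.

228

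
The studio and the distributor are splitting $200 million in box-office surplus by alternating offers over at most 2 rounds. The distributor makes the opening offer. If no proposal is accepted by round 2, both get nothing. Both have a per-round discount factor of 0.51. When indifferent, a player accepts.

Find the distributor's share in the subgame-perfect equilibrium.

98

By backward induction:
Round 2 (the studio proposes): the distributor will accept anything ≥ 0, so the studio offers 0 and keeps 200.
Round 1 (the distributor proposes): the studio can get 200 next round, worth 0.51 × 200 = 102 now; the distributor offers that and keeps 98.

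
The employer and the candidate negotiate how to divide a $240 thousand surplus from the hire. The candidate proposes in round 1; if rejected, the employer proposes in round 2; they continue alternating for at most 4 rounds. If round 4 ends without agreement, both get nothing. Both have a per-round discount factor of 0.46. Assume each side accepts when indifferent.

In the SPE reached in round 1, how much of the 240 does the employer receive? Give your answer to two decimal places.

Round 4 (the employer proposes): the candidate will accept anything ≥ 0, so the employer offers 0 and keeps 240.
Round 3 (the candidate proposes): the employer can get 240 next round, worth 0.46 × 240 = 110.4 now. The candidate offers 110.4 and keeps 240 − 110.4 = 129.6.
Round 2 (the employer proposes): the candidate can get 129.6 next round, worth 0.46 × 129.6 = 59.616 now. The employer offers 59.616 and keeps 240 − 59.616 = 180.384.
Round 1 (the candidate proposes): the employer can get 180.384 next round, worth 0.46 × 180.384 = 82.97664 now. The candidate offers 82.97664 and keeps 240 − 82.97664 = 157.02336.

82.98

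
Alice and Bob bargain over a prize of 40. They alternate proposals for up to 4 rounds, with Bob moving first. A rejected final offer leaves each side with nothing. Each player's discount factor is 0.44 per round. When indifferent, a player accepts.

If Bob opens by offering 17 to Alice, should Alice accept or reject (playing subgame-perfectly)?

Accept

Work out Alice's continuation value if the offer is rejected.
Round 4 (Alice proposes): Bob will accept anything ≥ 0, so Alice offers 0 and keeps 40.
Round 3 (Bob proposes): Alice can get 40 next round, worth 0.44 × 40 = 17.6 now; Bob offers that and keeps 22.4.
Round 2 (Alice proposes): Bob can get 22.4 next round, worth 0.44 × 22.4 = 9.856 now; Alice offers that and keeps 30.144.
So by rejecting in round 1, Alice gets 30.144 next round, worth 0.44 × 30.144 = 13.26336 now.
Offer 17 ≥ 13.26336, so Alice accepts.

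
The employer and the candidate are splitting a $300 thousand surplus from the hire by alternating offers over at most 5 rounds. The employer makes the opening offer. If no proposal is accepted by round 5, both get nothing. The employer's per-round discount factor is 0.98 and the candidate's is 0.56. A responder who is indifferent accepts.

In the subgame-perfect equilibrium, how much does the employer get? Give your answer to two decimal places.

Work backward from the last round.
Round 5 (the employer proposes): the candidate will accept anything ≥ 0, so the employer offers 0 and keeps 300.
Round 4 (the candidate proposes): the employer can get 300 next round, worth 0.98 × 300 = 294 now. The candidate offers 294 and keeps 300 − 294 = 6.
Round 3 (the employer proposes): the candidate can get 6 next round, worth 0.56 × 6 = 3.36 now, so the employer offers 3.36, keeping 296.64.
Round 2 (the candidate proposes): the employer can get 296.64 next round, worth 0.98 × 296.64 = 290.7072 now; the candidate offers that and keeps 9.2928.
Round 1 (the employer proposes): the candidate can get 9.2928 next round, worth 0.56 × 9.2928 = 5.203968 now; the employer offers that and keeps 294.796032.

294.80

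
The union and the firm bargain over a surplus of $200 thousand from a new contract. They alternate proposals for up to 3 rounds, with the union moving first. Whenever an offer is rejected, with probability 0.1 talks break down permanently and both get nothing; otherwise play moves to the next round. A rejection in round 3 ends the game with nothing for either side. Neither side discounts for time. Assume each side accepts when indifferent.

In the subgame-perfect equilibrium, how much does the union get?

Round 3 (the union proposes): the firm will accept anything ≥ 0, so the union offers 0 and keeps 200.
Round 2 (the firm proposes): rejecting gives the union an expected 0.9 × 200 = 180, so the firm offers 180, keeping 20.
Round 1 (the union proposes): rejecting gives the firm an expected 0.9 × 20 = 18. The union offers 18 and keeps 200 − 18 = 182.

182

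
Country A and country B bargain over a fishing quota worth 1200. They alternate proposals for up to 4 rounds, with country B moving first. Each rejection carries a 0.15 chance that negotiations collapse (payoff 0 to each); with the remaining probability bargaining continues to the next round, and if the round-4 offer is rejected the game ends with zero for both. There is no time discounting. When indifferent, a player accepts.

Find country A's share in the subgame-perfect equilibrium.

Round 4 (country A proposes): country B will accept anything ≥ 0, so country A offers 0 and keeps 1200.
Round 3 (country B proposes): rejecting gives country A an expected 0.85 × 1200 = 1020. Country B offers 1020 and keeps 1200 − 1020 = 180.
Round 2 (country A proposes): rejecting gives country B an expected 0.85 × 180 = 153, so country A offers 153, keeping 1047.
Round 1 (country B proposes): rejecting gives country A an expected 0.85 × 1047 = 889.95, so country B offers 889.95, keeping 310.05.

889.95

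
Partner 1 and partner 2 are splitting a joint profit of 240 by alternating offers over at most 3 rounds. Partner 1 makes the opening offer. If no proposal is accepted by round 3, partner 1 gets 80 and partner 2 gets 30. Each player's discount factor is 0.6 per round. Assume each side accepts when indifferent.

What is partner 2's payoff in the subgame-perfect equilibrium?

68.4

Round 3 (partner 1 proposes): partner 2 gets 30 if talks fail, so partner 1 offers 30 and keeps 210.
Round 2 (partner 2 proposes): partner 1 can get 210 next round, worth 0.6 × 210 = 126 now; partner 2 offers that and keeps 114.
Round 1 (partner 1 proposes): partner 2 can get 114 next round, worth 0.6 × 114 = 68.4 now. Partner 1 offers 68.4 and keeps 240 − 68.4 = 171.6.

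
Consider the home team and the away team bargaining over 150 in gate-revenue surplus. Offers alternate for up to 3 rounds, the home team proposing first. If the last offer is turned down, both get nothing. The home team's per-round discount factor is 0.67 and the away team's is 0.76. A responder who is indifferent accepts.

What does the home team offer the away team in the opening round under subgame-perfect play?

37.62

Round 3 (the home team proposes): the away team will accept anything ≥ 0, so the home team offers 0 and keeps 150.
Round 2 (the away team proposes): the home team can get 150 next round, worth 0.67 × 150 = 100.5 now. The away team offers 100.5 and keeps 150 − 100.5 = 49.5.
Round 1 (the home team proposes): the away team can get 49.5 next round, worth 0.76 × 49.5 = 37.62 now. The home team offers 37.62 and keeps 150 − 37.62 = 112.38.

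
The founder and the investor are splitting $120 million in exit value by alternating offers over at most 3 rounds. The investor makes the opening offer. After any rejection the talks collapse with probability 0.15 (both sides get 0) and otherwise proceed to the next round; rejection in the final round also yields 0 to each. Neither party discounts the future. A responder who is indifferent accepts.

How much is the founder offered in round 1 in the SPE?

15.3

Round 3 (the investor proposes): rejection yields 0 for the founder; the investor offers 0 and keeps 120.
Round 2 (the founder proposes): rejecting gives the investor an expected 0.85 × 120 = 102. The founder offers 102 and keeps 120 − 102 = 18.
Round 1 (the investor proposes): rejecting gives the founder an expected 0.85 × 18 = 15.3. The investor offers 15.3 and keeps 120 − 15.3 = 104.7.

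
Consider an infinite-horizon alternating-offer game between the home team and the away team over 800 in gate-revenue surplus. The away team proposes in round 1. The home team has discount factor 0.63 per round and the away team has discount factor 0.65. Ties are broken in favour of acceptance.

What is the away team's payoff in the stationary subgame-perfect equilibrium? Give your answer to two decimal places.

In a stationary SPE each proposer offers the other exactly their discounted continuation value.
If the away team keeps x when proposing and the home team keeps y when proposing, then x = 800 − 0.63y and y = 800 − 0.65x.
Solving: x = 800(1 − 0.63) / (1 − 0.65·0.63) = 296 / 0.5905 ≈ 501.2701.
The home team gets 800 − 501.2701 ≈ 298.7299.

501.27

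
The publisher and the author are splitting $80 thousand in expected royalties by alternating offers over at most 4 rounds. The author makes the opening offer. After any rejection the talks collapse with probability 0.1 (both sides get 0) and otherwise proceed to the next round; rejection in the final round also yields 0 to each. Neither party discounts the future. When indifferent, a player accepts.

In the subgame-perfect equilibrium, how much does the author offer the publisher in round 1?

Round 4 (the publisher proposes): the author will accept anything ≥ 0, so the publisher offers 0 and keeps 80.
Round 3 (the author proposes): rejecting gives the publisher an expected 0.9 × 80 = 72; the author offers that and keeps 8.
Round 2 (the publisher proposes): rejecting gives the author an expected 0.9 × 8 = 7.2, so the publisher offers 7.2, keeping 72.8.
Round 1 (the author proposes): rejecting gives the publisher an expected 0.9 × 72.8 = 65.52, so the author offers 65.52, keeping 14.48.

65.52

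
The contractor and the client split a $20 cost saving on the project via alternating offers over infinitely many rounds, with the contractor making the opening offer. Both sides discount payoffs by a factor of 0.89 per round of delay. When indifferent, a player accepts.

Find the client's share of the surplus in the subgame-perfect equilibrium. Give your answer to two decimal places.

In a stationary SPE each proposer offers the other exactly their discounted continuation value.
If the contractor keeps x when proposing and the client keeps y when proposing, then x = 20 − 0.89y and y = 20 − 0.89x.
Solving: x = 20(1 − 0.89) / (1 − 0.89·0.89) = 2.2 / 0.2079 ≈ 10.5820.
The client gets 20 − 10.5820 ≈ 9.4180.

9.42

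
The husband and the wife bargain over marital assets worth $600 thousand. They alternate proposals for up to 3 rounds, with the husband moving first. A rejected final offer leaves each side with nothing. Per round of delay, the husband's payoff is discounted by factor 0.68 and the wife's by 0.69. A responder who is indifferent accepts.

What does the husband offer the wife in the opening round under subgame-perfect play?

Round 3 (the husband proposes): rejection yields 0 for the wife; the husband offers 0 and keeps 600.
Round 2 (the wife proposes): the husband can get 600 next round, worth 0.68 × 600 = 408 now. The wife offers 408 and keeps 600 − 408 = 192.
Round 1 (the husband proposes): the wife can get 192 next round, worth 0.69 × 192 = 132.48 now; the husband offers that and keeps 467.52.

132.48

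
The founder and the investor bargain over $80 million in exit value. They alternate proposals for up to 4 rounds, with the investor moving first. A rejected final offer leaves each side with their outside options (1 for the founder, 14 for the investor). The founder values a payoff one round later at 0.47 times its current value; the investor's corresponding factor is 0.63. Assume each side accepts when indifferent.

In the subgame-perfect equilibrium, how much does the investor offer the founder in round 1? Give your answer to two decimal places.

23.10

Round 4 (the founder proposes): the investor gets 14 if talks fail, so the founder offers 14 and keeps 66.
Round 3 (the investor proposes): the founder can get 66 next round, worth 0.47 × 66 = 31.02 now, so the investor offers 31.02, keeping 48.98.
Round 2 (the founder proposes): the investor can get 48.98 next round, worth 0.63 × 48.98 = 30.8574 now, so the founder offers 30.8574, keeping 49.1426.
Round 1 (the investor proposes): the founder can get 49.1426 next round, worth 0.47 × 49.1426 = 23.097022 now. The investor offers 23.097022 and keeps 80 − 23.097022 = 56.902978.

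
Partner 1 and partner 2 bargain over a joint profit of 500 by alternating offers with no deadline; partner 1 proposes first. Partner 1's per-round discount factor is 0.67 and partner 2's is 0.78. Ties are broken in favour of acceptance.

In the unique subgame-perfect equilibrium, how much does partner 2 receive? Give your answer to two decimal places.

Let x be partner 1's share when partner 1 proposes and y be partner 2's share when partner 2 proposes.
Partner 2 accepts iff offered ≥ 0.78·y, so x = 500 − 0.78y. Symmetrically y = 500 − 0.67x.
Substituting: x = 500 − 0.78(500 − 0.67x), giving x(1 − 0.67·0.78) = 500(1 − 0.78).
So x = 500 × 0.22 / 0.4774 ≈ 230.4147, and partner 2 receives 500 − x ≈ 269.5853.

269.59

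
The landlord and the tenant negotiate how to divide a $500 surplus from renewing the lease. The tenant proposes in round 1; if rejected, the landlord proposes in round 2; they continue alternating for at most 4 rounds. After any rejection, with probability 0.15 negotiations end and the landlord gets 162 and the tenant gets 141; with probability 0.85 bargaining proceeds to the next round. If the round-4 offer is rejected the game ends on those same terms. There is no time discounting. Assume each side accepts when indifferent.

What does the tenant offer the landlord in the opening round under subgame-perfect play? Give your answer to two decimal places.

308.10

Round 4 (the landlord proposes): the tenant gets 141 if talks fail, so the landlord offers 141 and keeps 359.
Round 3 (the tenant proposes): rejecting gives the landlord an expected 0.85 × 359 + 0.15 × 162 = 329.45; the tenant offers that and keeps 170.55.
Round 2 (the landlord proposes): rejecting gives the tenant an expected 0.85 × 170.55 + 0.15 × 141 = 166.1175; the landlord offers that and keeps 333.8825.
Round 1 (the tenant proposes): rejecting gives the landlord an expected 0.85 × 333.8825 + 0.15 × 162 = 308.100125, so the tenant offers 308.100125, keeping 191.899875.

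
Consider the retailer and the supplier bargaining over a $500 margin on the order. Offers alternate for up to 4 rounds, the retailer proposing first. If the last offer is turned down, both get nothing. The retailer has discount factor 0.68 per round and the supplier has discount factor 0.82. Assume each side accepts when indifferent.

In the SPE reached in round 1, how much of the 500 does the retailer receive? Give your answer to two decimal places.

140.18

Round 4 (the supplier proposes): rejection yields 0 for the retailer; the supplier offers 0 and keeps 500.
Round 3 (the retailer proposes): the supplier can get 500 next round, worth 0.82 × 500 = 410 now; the retailer offers that and keeps 90.
Round 2 (the supplier proposes): the retailer can get 90 next round, worth 0.68 × 90 = 61.2 now. The supplier offers 61.2 and keeps 500 − 61.2 = 438.8.
Round 1 (the retailer proposes): the supplier can get 438.8 next round, worth 0.82 × 438.8 = 359.816 now; the retailer offers that and keeps 140.184.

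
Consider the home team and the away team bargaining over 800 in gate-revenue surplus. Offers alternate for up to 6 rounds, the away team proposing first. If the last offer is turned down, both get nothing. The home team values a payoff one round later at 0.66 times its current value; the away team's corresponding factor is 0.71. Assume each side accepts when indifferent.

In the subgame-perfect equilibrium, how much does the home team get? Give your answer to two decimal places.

Round 6 (the home team proposes): rejection yields 0 for the away team; the home team offers 0 and keeps 800.
Round 5 (the away team proposes): the home team can get 800 next round, worth 0.66 × 800 = 528 now; the away team offers that and keeps 272.
Round 4 (the home team proposes): the away team can get 272 next round, worth 0.71 × 272 = 193.12 now; the home team offers that and keeps 606.88.
Round 3 (the away team proposes): the home team can get 606.88 next round, worth 0.66 × 606.88 = 400.5408 now; the away team offers that and keeps 399.4592.
Round 2 (the home team proposes): the away team can get 399.4592 next round, worth 0.71 × 399.4592 = 283.616032 now. The home team offers 283.616032 and keeps 800 − 283.616032 = 516.383968.
Round 1 (the away team proposes): the home team can get 516.383968 next round, worth 0.66 × 516.383968 = 340.81341888 now; the away team offers that and keeps 459.18658112.

340.81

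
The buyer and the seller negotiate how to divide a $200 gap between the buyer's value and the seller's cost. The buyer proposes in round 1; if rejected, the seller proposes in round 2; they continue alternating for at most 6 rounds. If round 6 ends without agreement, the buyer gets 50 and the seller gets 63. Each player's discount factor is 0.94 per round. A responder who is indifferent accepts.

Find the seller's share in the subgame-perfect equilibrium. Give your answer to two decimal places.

Round 6 (the seller proposes): the buyer gets 50 if talks fail, so the seller offers 50 and keeps 150.
Round 5 (the buyer proposes): the seller can get 150 next round, worth 0.94 × 150 = 141 now; the buyer offers that and keeps 59.
Round 4 (the seller proposes): the buyer can get 59 next round, worth 0.94 × 59 = 55.46 now. The seller offers 55.46 and keeps 200 − 55.46 = 144.54.
Round 3 (the buyer proposes): the seller can get 144.54 next round, worth 0.94 × 144.54 = 135.8676 now; the buyer offers that and keeps 64.1324.
Round 2 (the seller proposes): the buyer can get 64.1324 next round, worth 0.94 × 64.1324 = 60.284456 now; the seller offers that and keeps 139.715544.
Round 1 (the buyer proposes): the seller can get 139.715544 next round, worth 0.94 × 139.715544 = 131.33261136 now; the buyer offers that and keeps 68.66738864.

131.33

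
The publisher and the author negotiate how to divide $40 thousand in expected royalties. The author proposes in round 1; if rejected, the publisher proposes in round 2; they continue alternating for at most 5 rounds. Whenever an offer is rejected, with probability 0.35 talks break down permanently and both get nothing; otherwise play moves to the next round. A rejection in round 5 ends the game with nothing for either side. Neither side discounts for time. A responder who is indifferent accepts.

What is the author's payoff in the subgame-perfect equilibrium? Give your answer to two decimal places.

By backward induction:
Round 5 (the author proposes): the publisher will accept anything ≥ 0, so the author offers 0 and keeps 40.
Round 4 (the publisher proposes): rejecting gives the author an expected 0.65 × 40 = 26, so the publisher offers 26, keeping 14.
Round 3 (the author proposes): rejecting gives the publisher an expected 0.65 × 14 = 9.1; the author offers that and keeps 30.9.
Round 2 (the publisher proposes): rejecting gives the author an expected 0.65 × 30.9 = 20.085; the publisher offers that and keeps 19.915.
Round 1 (the author proposes): rejecting gives the publisher an expected 0.65 × 19.915 = 12.94475; the author offers that and keeps 27.05525.

27.06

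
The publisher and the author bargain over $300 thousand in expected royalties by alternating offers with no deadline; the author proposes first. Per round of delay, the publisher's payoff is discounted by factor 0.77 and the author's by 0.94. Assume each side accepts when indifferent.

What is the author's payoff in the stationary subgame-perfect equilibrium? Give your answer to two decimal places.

249.82

When the author proposes, the publisher accepts any offer worth at least 0.77 times what the publisher would get by proposing next round; and vice versa.
This gives x = 300 − 0.77y and y = 300 − 0.94x, where x and y are each side's share when it proposes.
Hence (1 − 0.77·0.94)x = 300(1 − 0.77), i.e. 0.2762·x = 69.
x ≈ 249.8190; the publisher's share is 300 − x ≈ 50.1810.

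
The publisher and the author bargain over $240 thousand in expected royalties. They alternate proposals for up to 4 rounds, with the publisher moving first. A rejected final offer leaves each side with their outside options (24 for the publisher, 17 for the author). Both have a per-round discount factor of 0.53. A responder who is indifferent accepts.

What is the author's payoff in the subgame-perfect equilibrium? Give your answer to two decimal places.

91.94

Solve by backward induction from round 4.
Round 4 (the author proposes): the publisher gets 24 if talks fail, so the author offers 24 and keeps 216.
Round 3 (the publisher proposes): the author can get 216 next round, worth 0.53 × 216 = 114.48 now. The publisher offers 114.48 and keeps 240 − 114.48 = 125.52.
Round 2 (the author proposes): the publisher can get 125.52 next round, worth 0.53 × 125.52 = 66.5256 now; the author offers that and keeps 173.4744.
Round 1 (the publisher proposes): the author can get 173.4744 next round, worth 0.53 × 173.4744 = 91.941432 now, so the publisher offers 91.941432, keeping 148.058568.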